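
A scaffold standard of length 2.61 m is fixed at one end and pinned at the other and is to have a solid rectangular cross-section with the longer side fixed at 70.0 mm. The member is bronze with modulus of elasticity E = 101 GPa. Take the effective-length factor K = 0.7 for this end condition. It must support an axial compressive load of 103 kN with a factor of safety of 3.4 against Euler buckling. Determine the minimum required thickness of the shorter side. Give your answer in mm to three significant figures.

Required P_cr = n·P = 3.4 × 103 = 350.2 kN
L_e = K·L = 0.7 × 2.61 = 1.827 m
Required I = P_cr·L_e²/(π²E) = 3.502×10^5 × 1.827² / (π² × 1.01×10^11) = 1.173×10^-6 m⁴
I_req = 1.173×10^6 mm⁴
Rectangle, weak axis: I_min = h·b³/12 with h = 70.0 mm fixed  ⇒  b = (12I/h)^(1/3) = 58.6 mm

b ≈ 58.6 mm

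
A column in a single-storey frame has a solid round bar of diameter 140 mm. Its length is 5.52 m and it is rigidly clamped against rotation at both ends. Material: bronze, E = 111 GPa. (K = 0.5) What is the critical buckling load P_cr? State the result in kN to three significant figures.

P_cr ≈ 2710 kN

I = πd⁴/64 = π×140⁴/64 = 1.886×10^7 mm⁴
I = 1.886×10^7 mm⁴ = 1.886×10^-5 m⁴
Effective length L_e = K·L = 0.5 × 5.52 = 2.760 m
P_cr = π²EI / L_e² = π² × 111×10⁹ × 1.886×10^-5 / 2.760² = 2.712×10^6 N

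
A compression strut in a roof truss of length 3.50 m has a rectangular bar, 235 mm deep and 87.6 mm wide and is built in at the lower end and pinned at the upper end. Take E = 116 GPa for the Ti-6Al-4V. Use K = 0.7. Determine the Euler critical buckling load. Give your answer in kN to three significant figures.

P_cr ≈ 2510 kN

Buckling occurs about the weak axis: I_min = h·b³/12 with b = 87.6 mm (the shorter side).
I_min = 235×87.6³/12 = 1.316×10^7 mm⁴
I = 1.316×10^7 mm⁴ = 1.316×10^-5 m⁴
Effective length L_e = K·L = 0.7 × 3.50 = 2.450 m
P_cr = π²EI / L_e² = π² × 116×10⁹ × 1.316×10^-5 / 2.450² = 2.511×10^6 N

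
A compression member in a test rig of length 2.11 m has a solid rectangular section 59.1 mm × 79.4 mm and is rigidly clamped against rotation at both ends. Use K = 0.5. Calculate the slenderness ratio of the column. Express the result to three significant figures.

λ ≈ 61.8

For a rectangle r_min = b/√12 = 59.1/√12 = 17.06 mm
L_e = K·L = 0.5 × 2.11 m = 1.055 m = 1055.0 mm
λ = L_e / r_min = 1055.0 / 17.06 = 61.8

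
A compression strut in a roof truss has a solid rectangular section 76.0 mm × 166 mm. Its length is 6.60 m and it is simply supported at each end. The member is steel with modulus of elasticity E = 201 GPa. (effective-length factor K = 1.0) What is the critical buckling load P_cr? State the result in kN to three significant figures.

P_cr ≈ 277 kN

Buckling occurs about the weak axis: I_min = h·b³/12 with b = 76.0 mm (the shorter side).
I_min = 166×76.0³/12 = 6.073×10^6 mm⁴
I = 6.073×10^6 mm⁴ = 6.073×10^-6 m⁴
Effective length L_e = K·L = 1 × 6.60 = 6.600 m
P_cr = π²EI / L_e² = π² × 201×10⁹ × 6.073×10^-6 / 6.600² = 2.766×10^5 N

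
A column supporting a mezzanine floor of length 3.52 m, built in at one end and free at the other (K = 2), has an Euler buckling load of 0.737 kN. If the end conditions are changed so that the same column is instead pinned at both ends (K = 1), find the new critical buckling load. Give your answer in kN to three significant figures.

P_cr ∝ 1/K², so P_cr,new = P_cr,old × (K_old/K_new)² = 0.737 × (2/1)²
= 0.737 × 4.000 = 2.95 kN

P_cr ≈ 2.95 kN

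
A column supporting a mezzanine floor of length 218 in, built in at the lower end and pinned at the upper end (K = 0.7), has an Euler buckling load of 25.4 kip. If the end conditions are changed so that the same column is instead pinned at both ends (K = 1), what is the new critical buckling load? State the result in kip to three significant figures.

P_cr ∝ 1/K², so P_cr,new = P_cr,old × (K_old/K_new)² = 25.4 × (0.7/1)²
= 25.4 × 0.4900 = 12.4 kip

P_cr ≈ 12.4 kip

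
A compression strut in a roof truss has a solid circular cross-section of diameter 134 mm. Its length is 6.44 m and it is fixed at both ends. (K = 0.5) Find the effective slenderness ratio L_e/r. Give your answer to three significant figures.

I = πd⁴/64 = π×134⁴/64 = 1.583×10^7 mm⁴
A = 1.410×10^4 mm²;  r_min = √(I/A) = √(1.583×10^7/1.410×10^4) = 33.50 mm
L_e = K·L = 0.5 × 6.44 m = 3.220 m = 3220.0 mm
λ = L_e / r_min = 3220.0 / 33.50 = 96.1

λ ≈ 96.1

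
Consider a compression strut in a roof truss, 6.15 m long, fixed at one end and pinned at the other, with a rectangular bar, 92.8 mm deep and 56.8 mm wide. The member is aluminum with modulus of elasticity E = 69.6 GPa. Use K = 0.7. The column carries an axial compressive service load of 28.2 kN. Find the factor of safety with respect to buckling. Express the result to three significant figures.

n ≈ 1.86

Buckling occurs about the weak axis: I_min = h·b³/12 with b = 56.8 mm (the shorter side).
I_min = 92.8×56.8³/12 = 1.417×10^6 mm⁴
I = 1.417×10^6 mm⁴ = 1.417×10^-6 m⁴
Effective length L_e = K·L = 0.7 × 6.15 = 4.305 m
P_cr = π²EI / L_e² = π² × 69.6×10⁹ × 1.417×10^-6 / 4.305² = 5.253×10^4 N
Factor of safety n = P_cr / P = 52.526 / 28.2 = 1.86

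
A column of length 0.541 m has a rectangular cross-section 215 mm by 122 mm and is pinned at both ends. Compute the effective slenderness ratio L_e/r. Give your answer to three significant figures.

λ ≈ 15.4

Buckling occurs about the weak axis: I_min = h·b³/12 with b = 122 mm (the shorter side).
I_min = 215×122³/12 = 3.253×10^7 mm⁴
A = 2.623×10^4 mm²;  r_min = √(I/A) = √(3.253×10^7/2.623×10^4) = 35.22 mm
L_e = K·L = 1 × 0.541 m = 0.5410 m = 541.00 mm
λ = L_e / r_min = 541.00 / 35.22 = 15.4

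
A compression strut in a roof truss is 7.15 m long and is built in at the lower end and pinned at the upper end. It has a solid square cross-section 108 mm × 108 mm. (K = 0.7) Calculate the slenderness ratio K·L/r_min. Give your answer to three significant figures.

λ ≈ 161

I = a⁴/12 = 108⁴/12 = 1.134×10^7 mm⁴
A = 1.166×10^4 mm²;  r_min = √(I/A) = √(1.134×10^7/1.166×10^4) = 31.18 mm
L_e = K·L = 0.7 × 7.15 m = 5.005 m = 5005.0 mm
λ = L_e / r_min = 5005.0 / 31.18 = 161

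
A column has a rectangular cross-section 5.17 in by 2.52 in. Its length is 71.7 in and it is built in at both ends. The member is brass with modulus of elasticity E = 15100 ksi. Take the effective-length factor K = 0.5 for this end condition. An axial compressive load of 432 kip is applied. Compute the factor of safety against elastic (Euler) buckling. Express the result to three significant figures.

n ≈ 1.85

Buckling occurs about the weak axis: I_min = h·b³/12 with b = 2.52 in (the shorter side).
I_min = 5.17×2.52³/12 = 6.895 in⁴
Effective length L_e = K·L = 0.5 × 71.7 = 35.85 in
P_cr = π²EI / L_e² = π² × 15100×10³ × 6.895 / 35.85² = 7.995×10^5 lb
Factor of safety n = P_cr / P = 799.48 / 432 = 1.85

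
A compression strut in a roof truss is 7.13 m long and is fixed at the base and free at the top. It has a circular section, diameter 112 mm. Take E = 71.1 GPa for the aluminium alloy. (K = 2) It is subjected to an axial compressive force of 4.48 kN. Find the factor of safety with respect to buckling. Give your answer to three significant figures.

n ≈ 5.95

I = πd⁴/64 = π×112⁴/64 = 7.724×10^6 mm⁴
I = 7.724×10^6 mm⁴ = 7.724×10^-6 m⁴
Effective length L_e = K·L = 2 × 7.13 = 14.26 m
P_cr = π²EI / L_e² = π² × 71.1×10⁹ × 7.724×10^-6 / 14.26² = 2.665×10^4 N
Factor of safety n = P_cr / P = 26.655 / 4.48 = 5.95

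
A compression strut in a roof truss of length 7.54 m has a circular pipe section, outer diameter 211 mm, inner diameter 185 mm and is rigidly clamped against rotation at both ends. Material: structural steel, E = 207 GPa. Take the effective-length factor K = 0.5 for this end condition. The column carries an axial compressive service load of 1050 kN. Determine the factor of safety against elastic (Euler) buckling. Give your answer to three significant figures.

d_o = 211 mm, d_i = 185 mm
I = π(d_o⁴ − d_i⁴)/64 = π(211⁴ − 185.0⁴)/64 = 3.980×10^7 mm⁴
I = 3.980×10^7 mm⁴ = 3.980×10^-5 m⁴
Effective length L_e = K·L = 0.5 × 7.54 = 3.770 m
P_cr = π²EI / L_e² = π² × 207×10⁹ × 3.980×10^-5 / 3.770² = 5.721×10^6 N
Factor of safety n = P_cr / P = 5720.8 / 1050 = 5.45

n ≈ 5.45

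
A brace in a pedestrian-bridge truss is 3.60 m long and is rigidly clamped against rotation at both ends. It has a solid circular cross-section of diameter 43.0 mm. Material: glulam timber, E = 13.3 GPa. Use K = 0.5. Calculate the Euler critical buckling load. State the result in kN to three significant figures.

P_cr ≈ 6.80 kN

I = πd⁴/64 = π×43.0⁴/64 = 1.678×10^5 mm⁴
I = 1.678×10^5 mm⁴ = 1.678×10^-7 m⁴
Effective length L_e = K·L = 0.5 × 3.60 = 1.800 m
P_cr = π²EI / L_e² = π² × 13.3×10⁹ × 1.678×10^-7 / 1.800² = 6.799×10^3 N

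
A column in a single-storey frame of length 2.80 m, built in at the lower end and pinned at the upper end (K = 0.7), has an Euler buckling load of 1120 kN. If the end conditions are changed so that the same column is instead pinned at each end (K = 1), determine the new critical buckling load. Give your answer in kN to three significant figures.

P_cr ≈ 549 kN

P_cr ∝ 1/K², so P_cr,new = P_cr,old × (K_old/K_new)² = 1120 × (0.7/1)²
= 1120 × 0.4900 = 549 kN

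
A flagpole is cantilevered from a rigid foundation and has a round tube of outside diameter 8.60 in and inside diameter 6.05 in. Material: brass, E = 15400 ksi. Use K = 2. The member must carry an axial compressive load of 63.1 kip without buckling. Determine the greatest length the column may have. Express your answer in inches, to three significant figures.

L_max ≈ 349 in

d_o = 8.60 in, d_i = 6.05 in
I = π(d_o⁴ − d_i⁴)/64 = π(8.60⁴ − 6.050⁴)/64 = 202.7 in⁴
At the buckling limit P_cr = P = 6.310×10^4 lb
From P_cr = π²EI/(K·L)²:  L = (1/K)·√(π²EI/P_cr) = (1/2)·√(π²×1.54×10^7×202.7/6.310×10^4)
L = 349 in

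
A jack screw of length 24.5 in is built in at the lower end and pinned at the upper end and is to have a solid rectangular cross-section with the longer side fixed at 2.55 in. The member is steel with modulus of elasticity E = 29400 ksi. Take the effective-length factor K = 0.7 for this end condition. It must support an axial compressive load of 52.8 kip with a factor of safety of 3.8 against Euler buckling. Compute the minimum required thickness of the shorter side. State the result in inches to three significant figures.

b ≈ 0.985 in

Required P_cr = n·P = 3.8 × 52.8 = 200.6 kip
L_e = K·L = 0.7 × 24.5 = 17.15 in
Required I = P_cr·L_e²/(π²E) = 2.006×10^5 × 17.15² / (π² × 2.94×10^7) = 0.2034 in⁴
Rectangle, weak axis: I_min = h·b³/12 with h = 2.55 in fixed  ⇒  b = (12I/h)^(1/3) = 0.985 in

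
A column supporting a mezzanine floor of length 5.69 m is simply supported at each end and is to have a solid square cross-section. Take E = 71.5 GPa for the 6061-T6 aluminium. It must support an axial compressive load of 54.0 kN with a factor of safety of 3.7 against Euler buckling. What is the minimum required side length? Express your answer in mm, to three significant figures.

Required P_cr = n·P = 3.7 × 54.0 = 199.8 kN
L_e = K·L = 1 × 5.69 = 5.690 m
Required I = P_cr·L_e²/(π²E) = 1.998×10^5 × 5.690² / (π² × 7.15×10^10) = 9.167×10^-6 m⁴
I_req = 9.167×10^6 mm⁴
Solid square: I = a⁴/12  ⇒  a = (12I)^(1/4) = (12×9.167×10^6)^(1/4) = 102 mm

a ≈ 102 mm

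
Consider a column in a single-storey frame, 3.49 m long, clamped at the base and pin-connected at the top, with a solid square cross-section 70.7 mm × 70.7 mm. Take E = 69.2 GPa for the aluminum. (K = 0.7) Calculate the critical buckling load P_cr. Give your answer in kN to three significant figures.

P_cr ≈ 238 kN

I = a⁴/12 = 70.7⁴/12 = 2.082×10^6 mm⁴
I = 2.082×10^6 mm⁴ = 2.082×10^-6 m⁴
Effective length L_e = K·L = 0.7 × 3.49 = 2.443 m
P_cr = π²EI / L_e² = π² × 69.2×10⁹ × 2.082×10^-6 / 2.443² = 2.383×10^5 N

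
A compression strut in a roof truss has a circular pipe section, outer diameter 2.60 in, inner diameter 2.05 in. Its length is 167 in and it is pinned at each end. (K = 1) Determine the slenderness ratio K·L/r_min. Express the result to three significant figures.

d_o = 2.60 in, d_i = 2.05 in
I = π(d_o⁴ − d_i⁴)/64 = π(2.60⁴ − 2.050⁴)/64 = 1.376 in⁴
A = 2.009 in²;  r_min = √(I/A) = √(1.376/2.009) = 0.8277 in
L_e = K·L = 1 × 167 = 167.0 in
λ = L_e / r_min = 167.00 / 0.8277 = 202

λ ≈ 202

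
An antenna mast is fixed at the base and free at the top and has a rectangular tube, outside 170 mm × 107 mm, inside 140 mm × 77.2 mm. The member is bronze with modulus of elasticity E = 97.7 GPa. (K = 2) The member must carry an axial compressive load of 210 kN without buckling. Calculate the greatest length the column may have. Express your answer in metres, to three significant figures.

L_max ≈ 3.71 m

Weak-axis I_min = (h_o·b_o³ − h_i·b_i³)/12 with b_o = 107, b_i = 77.20 mm (shorter outer/inner sides).
I_min = (170×107³ − 140.0×77.20³)/12 = 1.199×10^7 mm⁴
I = 1.199×10^-5 m⁴
At the buckling limit P_cr = P = 2.100×10^5 N
From P_cr = π²EI/(K·L)²:  L = (1/K)·√(π²EI/P_cr) = (1/2)·√(π²×9.77×10^10×1.199×10^-5/2.100×10^5)
L = 3.71 m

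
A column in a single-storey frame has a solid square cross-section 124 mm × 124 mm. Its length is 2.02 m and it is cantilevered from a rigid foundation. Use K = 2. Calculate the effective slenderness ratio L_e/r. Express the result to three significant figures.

For a square r = a/√12 = 124/√12 = 35.80 mm
L_e = K·L = 2 × 2.02 m = 4.040 m = 4040.0 mm
λ = L_e / r_min = 4040.0 / 35.80 = 113

λ ≈ 113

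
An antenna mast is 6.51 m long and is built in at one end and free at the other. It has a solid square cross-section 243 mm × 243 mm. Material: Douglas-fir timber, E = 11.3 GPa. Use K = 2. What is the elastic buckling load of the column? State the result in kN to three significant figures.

P_cr ≈ 191 kN

I = a⁴/12 = 243⁴/12 = 2.906×10^8 mm⁴
I = 2.906×10^8 mm⁴ = 2.906×10^-4 m⁴
Effective length L_e = K·L = 2 × 6.51 = 13.02 m
P_cr = π²EI / L_e² = π² × 11.3×10⁹ × 2.906×10^-4 / 13.02² = 1.912×10^5 N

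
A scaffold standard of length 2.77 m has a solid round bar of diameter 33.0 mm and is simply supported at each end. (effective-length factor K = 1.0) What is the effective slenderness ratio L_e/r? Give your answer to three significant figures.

For a solid circle r = d/4 = 33.0/4 = 8.250 mm
L_e = K·L = 1 × 2.77 m = 2.770 m = 2770.0 mm
λ = L_e / r_min = 2770.0 / 8.250 = 336

λ ≈ 336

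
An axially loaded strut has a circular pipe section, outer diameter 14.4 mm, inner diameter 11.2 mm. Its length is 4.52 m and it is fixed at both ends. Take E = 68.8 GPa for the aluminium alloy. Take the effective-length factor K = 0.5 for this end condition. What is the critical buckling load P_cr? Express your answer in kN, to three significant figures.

d_o = 14.4 mm, d_i = 11.2 mm
I = π(d_o⁴ − d_i⁴)/64 = π(14.4⁴ − 11.20⁴)/64 = 1.338×10^3 mm⁴
I = 1.338×10^3 mm⁴ = 1.338×10^-9 m⁴
Effective length L_e = K·L = 0.5 × 4.52 = 2.260 m
P_cr = π²EI / L_e² = π² × 68.8×10⁹ × 1.338×10^-9 / 2.260² = 177.9 N

P_cr ≈ 0.178 kN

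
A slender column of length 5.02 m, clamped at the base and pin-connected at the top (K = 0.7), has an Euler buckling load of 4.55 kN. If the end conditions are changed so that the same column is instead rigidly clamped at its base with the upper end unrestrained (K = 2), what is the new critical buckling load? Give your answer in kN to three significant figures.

P_cr ≈ 0.557 kN

P_cr ∝ 1/K², so P_cr,new = P_cr,old × (K_old/K_new)² = 4.55 × (0.7/2)²
= 4.55 × 0.1225 = 0.557 kN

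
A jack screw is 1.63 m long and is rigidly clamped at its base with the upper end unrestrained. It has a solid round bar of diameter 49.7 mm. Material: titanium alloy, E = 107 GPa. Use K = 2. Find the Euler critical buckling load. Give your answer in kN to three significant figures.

P_cr ≈ 29.8 kN

I = πd⁴/64 = π×49.7⁴/64 = 2.995×10^5 mm⁴
I = 2.995×10^5 mm⁴ = 2.995×10^-7 m⁴
Effective length L_e = K·L = 2 × 1.63 = 3.260 m
P_cr = π²EI / L_e² = π² × 107×10⁹ × 2.995×10^-7 / 3.260² = 2.976×10^4 N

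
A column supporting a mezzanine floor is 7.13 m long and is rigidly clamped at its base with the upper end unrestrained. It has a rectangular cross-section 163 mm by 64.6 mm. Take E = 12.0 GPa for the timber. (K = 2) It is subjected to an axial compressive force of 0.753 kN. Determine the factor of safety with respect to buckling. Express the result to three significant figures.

Buckling occurs about the weak axis: I_min = h·b³/12 with b = 64.6 mm (the shorter side).
I_min = 163×64.6³/12 = 3.662×10^6 mm⁴
I = 3.662×10^6 mm⁴ = 3.662×10^-6 m⁴
Effective length L_e = K·L = 2 × 7.13 = 14.26 m
P_cr = π²EI / L_e² = π² × 12.0×10⁹ × 3.662×10^-6 / 14.26² = 2.133×10^3 N
Factor of safety n = P_cr / P = 2.1328 / 0.753 = 2.83

n ≈ 2.83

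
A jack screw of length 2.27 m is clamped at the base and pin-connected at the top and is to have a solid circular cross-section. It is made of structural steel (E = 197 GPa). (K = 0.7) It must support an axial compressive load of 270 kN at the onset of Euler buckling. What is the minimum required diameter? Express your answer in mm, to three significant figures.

d ≈ 51.7 mm

L_e = K·L = 0.7 × 2.27 = 1.589 m
Required I = P_cr·L_e²/(π²E) = 2.700×10^5 × 1.589² / (π² × 1.97×10^11) = 3.506×10^-7 m⁴
I_req = 3.506×10^5 mm⁴
Solid circle: I = πd⁴/64  ⇒  d = (64I/π)^(1/4) = (64×3.506×10^5/π)^(1/4) = 51.7 mm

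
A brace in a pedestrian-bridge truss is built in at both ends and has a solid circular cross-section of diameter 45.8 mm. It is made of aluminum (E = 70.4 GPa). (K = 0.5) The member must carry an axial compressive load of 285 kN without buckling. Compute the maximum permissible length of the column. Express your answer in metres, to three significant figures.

I = πd⁴/64 = π×45.8⁴/64 = 2.160×10^5 mm⁴
I = 2.160×10^-7 m⁴
At the buckling limit P_cr = P = 2.850×10^5 N
From P_cr = π²EI/(K·L)²:  L = (1/K)·√(π²EI/P_cr) = (1/0.5)·√(π²×7.04×10^10×2.160×10^-7/2.850×10^5)
L = 1.45 m

L_max ≈ 1.45 m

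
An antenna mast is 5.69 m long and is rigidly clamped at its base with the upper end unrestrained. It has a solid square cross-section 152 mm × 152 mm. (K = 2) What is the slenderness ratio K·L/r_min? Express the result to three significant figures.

I = a⁴/12 = 152⁴/12 = 4.448×10^7 mm⁴
A = 2.310×10^4 mm²;  r_min = √(I/A) = √(4.448×10^7/2.310×10^4) = 43.88 mm
L_e = K·L = 2 × 5.69 m = 11.38 m = 11380 mm
λ = L_e / r_min = 11380 / 43.88 = 259

λ ≈ 259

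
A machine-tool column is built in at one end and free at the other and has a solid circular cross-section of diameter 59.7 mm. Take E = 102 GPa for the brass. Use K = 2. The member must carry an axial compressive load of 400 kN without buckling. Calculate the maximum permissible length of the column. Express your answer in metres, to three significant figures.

L_max ≈ 0.626 m

I = πd⁴/64 = π×59.7⁴/64 = 6.235×10^5 mm⁴
I = 6.235×10^-7 m⁴
At the buckling limit P_cr = P = 4.000×10^5 N
From P_cr = π²EI/(K·L)²:  L = (1/K)·√(π²EI/P_cr) = (1/2)·√(π²×1.02×10^11×6.235×10^-7/4.000×10^5)
L = 0.626 m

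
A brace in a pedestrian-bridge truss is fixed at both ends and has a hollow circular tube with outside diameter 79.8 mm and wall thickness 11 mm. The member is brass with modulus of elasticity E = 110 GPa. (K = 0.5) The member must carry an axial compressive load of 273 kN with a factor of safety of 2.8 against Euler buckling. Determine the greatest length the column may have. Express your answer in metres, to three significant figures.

Inner diameter d_i = 79.8 − 2×11 = 57.80 mm
I = π(d_o⁴ − d_i⁴)/64 = π(79.8⁴ − 57.80⁴)/64 = 1.443×10^6 mm⁴
I = 1.443×10^-6 m⁴
Required critical load P_cr = n·P = 2.8 × 273 = 764.4 kN = 7.644×10^5 N
From P_cr = π²EI/(K·L)²:  L = (1/K)·√(π²EI/P_cr) = (1/0.5)·√(π²×1.10×10^11×1.443×10^-6/7.644×10^5)
L = 2.86 m

L_max ≈ 2.86 m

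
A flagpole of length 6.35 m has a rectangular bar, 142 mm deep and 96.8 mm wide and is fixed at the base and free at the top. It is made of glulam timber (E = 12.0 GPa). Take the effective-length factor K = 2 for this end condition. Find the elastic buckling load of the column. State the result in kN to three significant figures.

P_cr ≈ 7.88 kN

Buckling occurs about the weak axis: I_min = h·b³/12 with b = 96.8 mm (the shorter side).
I_min = 142×96.8³/12 = 1.073×10^7 mm⁴
I = 1.073×10^7 mm⁴ = 1.073×10^-5 m⁴
Effective length L_e = K·L = 2 × 6.35 = 12.70 m
P_cr = π²EI / L_e² = π² × 12.0×10⁹ × 1.073×10^-5 / 12.70² = 7.881×10^3 N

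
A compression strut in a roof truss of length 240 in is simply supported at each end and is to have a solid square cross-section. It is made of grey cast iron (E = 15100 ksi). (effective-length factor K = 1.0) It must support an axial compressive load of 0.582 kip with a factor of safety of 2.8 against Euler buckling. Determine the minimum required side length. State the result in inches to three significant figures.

a ≈ 1.66 in

Required P_cr = n·P = 2.8 × 0.582 = 1.630 kip
L_e = K·L = 1 × 240 = 240.0 in
Required I = P_cr·L_e²/(π²E) = 1.630×10^3 × 240.0² / (π² × 1.51×10^7) = 0.6298 in⁴
Solid square: I = a⁴/12  ⇒  a = (12I)^(1/4) = (12×0.6298)^(1/4) = 1.66 in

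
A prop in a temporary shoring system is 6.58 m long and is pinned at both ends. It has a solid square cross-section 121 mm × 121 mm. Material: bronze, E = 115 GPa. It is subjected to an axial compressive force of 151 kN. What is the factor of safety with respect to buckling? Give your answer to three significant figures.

I = a⁴/12 = 121⁴/12 = 1.786×10^7 mm⁴
I = 1.786×10^7 mm⁴ = 1.786×10^-5 m⁴
Effective length L_e = K·L = 1 × 6.58 = 6.580 m
P_cr = π²EI / L_e² = π² × 115×10⁹ × 1.786×10^-5 / 6.580² = 4.683×10^5 N
Factor of safety n = P_cr / P = 468.28 / 151 = 3.10

n ≈ 3.10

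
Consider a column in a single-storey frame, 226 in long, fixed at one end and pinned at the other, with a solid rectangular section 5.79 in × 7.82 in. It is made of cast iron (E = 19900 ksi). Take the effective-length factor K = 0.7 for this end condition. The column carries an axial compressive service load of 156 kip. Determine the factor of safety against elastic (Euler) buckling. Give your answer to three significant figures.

n ≈ 6.36

Buckling occurs about the weak axis: I_min = h·b³/12 with b = 5.79 in (the shorter side).
I_min = 7.82×5.79³/12 = 126.5 in⁴
Effective length L_e = K·L = 0.7 × 226 = 158.2 in
P_cr = π²EI / L_e² = π² × 19900×10³ × 126.5 / 158.2² = 9.927×10^5 lb
Factor of safety n = P_cr / P = 992.66 / 156 = 6.36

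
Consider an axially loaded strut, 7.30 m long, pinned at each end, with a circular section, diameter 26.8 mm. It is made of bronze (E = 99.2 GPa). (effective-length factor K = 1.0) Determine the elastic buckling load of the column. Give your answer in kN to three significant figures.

I = πd⁴/64 = π×26.8⁴/64 = 2.532×10^4 mm⁴
I = 2.532×10^4 mm⁴ = 2.532×10^-8 m⁴
Effective length L_e = K·L = 1 × 7.30 = 7.300 m
P_cr = π²EI / L_e² = π² × 99.2×10⁹ × 2.532×10^-8 / 7.300² = 465.2 N

P_cr ≈ 0.465 kN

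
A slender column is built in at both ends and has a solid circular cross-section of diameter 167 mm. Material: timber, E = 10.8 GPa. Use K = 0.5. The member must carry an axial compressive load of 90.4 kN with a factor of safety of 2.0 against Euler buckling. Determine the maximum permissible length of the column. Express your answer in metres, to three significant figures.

L_max ≈ 9.49 m

I = πd⁴/64 = π×167⁴/64 = 3.818×10^7 mm⁴
I = 3.818×10^-5 m⁴
Required critical load P_cr = n·P = 2.0 × 90.4 = 180.8 kN = 1.808×10^5 N
From P_cr = π²EI/(K·L)²:  L = (1/K)·√(π²EI/P_cr) = (1/0.5)·√(π²×1.08×10^10×3.818×10^-5/1.808×10^5)
L = 9.49 m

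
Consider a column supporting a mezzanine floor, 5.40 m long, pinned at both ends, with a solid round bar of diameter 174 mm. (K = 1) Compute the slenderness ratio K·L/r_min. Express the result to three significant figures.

λ ≈ 124

For a solid circle r = d/4 = 174/4 = 43.50 mm
L_e = K·L = 1 × 5.40 m = 5.400 m = 5400.0 mm
λ = L_e / r_min = 5400.0 / 43.50 = 124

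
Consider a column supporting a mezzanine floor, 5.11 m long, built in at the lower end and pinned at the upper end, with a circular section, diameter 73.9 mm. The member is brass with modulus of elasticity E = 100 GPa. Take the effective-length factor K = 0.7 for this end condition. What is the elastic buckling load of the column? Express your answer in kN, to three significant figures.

P_cr ≈ 113 kN

I = πd⁴/64 = π×73.9⁴/64 = 1.464×10^6 mm⁴
I = 1.464×10^6 mm⁴ = 1.464×10^-6 m⁴
Effective length L_e = K·L = 0.7 × 5.11 = 3.577 m
P_cr = π²EI / L_e² = π² × 100×10⁹ × 1.464×10^-6 / 3.577² = 1.129×10^5 N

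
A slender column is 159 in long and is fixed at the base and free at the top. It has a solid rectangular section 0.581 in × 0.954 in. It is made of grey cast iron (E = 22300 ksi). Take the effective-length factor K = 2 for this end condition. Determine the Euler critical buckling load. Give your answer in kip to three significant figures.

Buckling occurs about the weak axis: I_min = h·b³/12 with b = 0.581 in (the shorter side).
I_min = 0.954×0.581³/12 = 1.559×10^-2 in⁴
Effective length L_e = K·L = 2 × 159 = 318.0 in
P_cr = π²EI / L_e² = π² × 22300×10³ × 1.559×10^-2 / 318.0² = 33.93 lb

P_cr ≈ 0.0339 kip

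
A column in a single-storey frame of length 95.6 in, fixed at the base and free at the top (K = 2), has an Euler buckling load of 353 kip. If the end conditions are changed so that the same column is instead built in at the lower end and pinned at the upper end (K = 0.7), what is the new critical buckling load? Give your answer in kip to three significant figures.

P_cr ≈ 2880 kip

P_cr ∝ 1/K², so P_cr,new = P_cr,old × (K_old/K_new)² = 353 × (2/0.7)²
= 353 × 8.163 = 2880 kip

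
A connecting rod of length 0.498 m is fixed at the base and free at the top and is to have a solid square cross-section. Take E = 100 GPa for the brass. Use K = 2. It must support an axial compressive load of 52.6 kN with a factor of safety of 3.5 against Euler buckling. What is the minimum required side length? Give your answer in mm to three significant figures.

a ≈ 38.6 mm

Required P_cr = n·P = 3.5 × 52.6 = 184.1 kN
L_e = K·L = 2 × 0.498 = 0.9960 m
Required I = P_cr·L_e²/(π²E) = 1.841×10^5 × 0.9960² / (π² × 1.00×10^11) = 1.850×10^-7 m⁴
I_req = 1.850×10^5 mm⁴
Solid square: I = a⁴/12  ⇒  a = (12I)^(1/4) = (12×1.850×10^5)^(1/4) = 38.6 mm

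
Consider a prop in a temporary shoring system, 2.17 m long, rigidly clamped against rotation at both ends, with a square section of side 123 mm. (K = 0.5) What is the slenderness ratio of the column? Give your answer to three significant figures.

I = a⁴/12 = 123⁴/12 = 1.907×10^7 mm⁴
A = 1.513×10^4 mm²;  r_min = √(I/A) = √(1.907×10^7/1.513×10^4) = 35.51 mm
L_e = K·L = 0.5 × 2.17 m = 1.085 m = 1085.0 mm
λ = L_e / r_min = 1085.0 / 35.51 = 30.6

λ ≈ 30.6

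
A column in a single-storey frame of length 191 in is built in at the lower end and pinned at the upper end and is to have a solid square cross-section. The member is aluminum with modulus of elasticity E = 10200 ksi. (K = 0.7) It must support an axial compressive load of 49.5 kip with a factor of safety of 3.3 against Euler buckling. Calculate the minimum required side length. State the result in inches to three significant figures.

Required P_cr = n·P = 3.3 × 49.5 = 163.4 kip
L_e = K·L = 0.7 × 191 = 133.7 in
Required I = P_cr·L_e²/(π²E) = 1.633×10^5 × 133.7² / (π² × 1.02×10^7) = 29.01 in⁴
Solid square: I = a⁴/12  ⇒  a = (12I)^(1/4) = (12×29.01)^(1/4) = 4.32 in

a ≈ 4.32 in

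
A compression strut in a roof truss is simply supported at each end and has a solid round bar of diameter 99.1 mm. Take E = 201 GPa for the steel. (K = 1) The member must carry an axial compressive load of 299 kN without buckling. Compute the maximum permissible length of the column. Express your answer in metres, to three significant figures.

L_max ≈ 5.60 m

I = πd⁴/64 = π×99.1⁴/64 = 4.734×10^6 mm⁴
I = 4.734×10^-6 m⁴
At the buckling limit P_cr = P = 2.990×10^5 N
From P_cr = π²EI/(K·L)²:  L = (1/K)·√(π²EI/P_cr) = (1/1)·√(π²×2.01×10^11×4.734×10^-6/2.990×10^5)
L = 5.60 m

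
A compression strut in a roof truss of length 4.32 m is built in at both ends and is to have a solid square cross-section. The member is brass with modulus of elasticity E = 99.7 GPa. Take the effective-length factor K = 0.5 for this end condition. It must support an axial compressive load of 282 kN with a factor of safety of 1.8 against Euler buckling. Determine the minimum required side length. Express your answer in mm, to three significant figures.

a ≈ 73.3 mm

Required P_cr = n·P = 1.8 × 282 = 507.6 kN
L_e = K·L = 0.5 × 4.32 = 2.160 m
Required I = P_cr·L_e²/(π²E) = 5.076×10^5 × 2.160² / (π² × 9.97×10^10) = 2.407×10^-6 m⁴
I_req = 2.407×10^6 mm⁴
Solid square: I = a⁴/12  ⇒  a = (12I)^(1/4) = (12×2.407×10^6)^(1/4) = 73.3 mm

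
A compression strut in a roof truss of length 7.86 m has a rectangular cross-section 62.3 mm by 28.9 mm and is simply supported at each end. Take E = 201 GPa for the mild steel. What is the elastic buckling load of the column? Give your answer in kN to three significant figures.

P_cr ≈ 4.02 kN

Buckling occurs about the weak axis: I_min = h·b³/12 with b = 28.9 mm (the shorter side).
I_min = 62.3×28.9³/12 = 1.253×10^5 mm⁴
I = 1.253×10^5 mm⁴ = 1.253×10^-7 m⁴
Effective length L_e = K·L = 1 × 7.86 = 7.860 m
P_cr = π²EI / L_e² = π² × 201×10⁹ × 1.253×10^-7 / 7.860² = 4.024×10^3 N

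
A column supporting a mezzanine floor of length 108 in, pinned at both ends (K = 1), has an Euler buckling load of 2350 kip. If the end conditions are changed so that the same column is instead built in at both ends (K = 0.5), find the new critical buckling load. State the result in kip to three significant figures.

P_cr ∝ 1/K², so P_cr,new = P_cr,old × (K_old/K_new)² = 2350 × (1/0.5)²
= 2350 × 4.000 = 9400 kip

P_cr ≈ 9400 kip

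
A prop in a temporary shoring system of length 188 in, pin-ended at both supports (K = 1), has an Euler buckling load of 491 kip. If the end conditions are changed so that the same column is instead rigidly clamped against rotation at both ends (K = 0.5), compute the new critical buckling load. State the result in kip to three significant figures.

P_cr ≈ 1960 kip

P_cr ∝ 1/K², so P_cr,new = P_cr,old × (K_old/K_new)² = 491 × (1/0.5)²
= 491 × 4.000 = 1960 kip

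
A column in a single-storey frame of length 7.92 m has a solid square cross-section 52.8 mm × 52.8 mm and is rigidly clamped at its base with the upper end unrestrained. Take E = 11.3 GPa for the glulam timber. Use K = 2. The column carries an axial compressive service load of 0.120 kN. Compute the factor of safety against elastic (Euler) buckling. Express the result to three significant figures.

I = a⁴/12 = 52.8⁴/12 = 6.477×10^5 mm⁴
I = 6.477×10^5 mm⁴ = 6.477×10^-7 m⁴
Effective length L_e = K·L = 2 × 7.92 = 15.84 m
P_cr = π²EI / L_e² = π² × 11.3×10⁹ × 6.477×10^-7 / 15.84² = 287.9 N
Factor of safety n = P_cr / P = 0.28789 / 0.120 = 2.40

n ≈ 2.40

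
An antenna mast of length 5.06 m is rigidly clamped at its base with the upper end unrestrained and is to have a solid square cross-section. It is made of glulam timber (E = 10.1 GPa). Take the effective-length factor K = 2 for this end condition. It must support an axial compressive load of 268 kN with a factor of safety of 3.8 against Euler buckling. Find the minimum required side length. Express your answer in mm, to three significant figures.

Required P_cr = n·P = 3.8 × 268 = 1018 kN
L_e = K·L = 2 × 5.06 = 10.12 m
Required I = P_cr·L_e²/(π²E) = 1.018×10^6 × 10.12² / (π² × 1.01×10^10) = 1.046×10^-3 m⁴
I_req = 1.046×10^9 mm⁴
Solid square: I = a⁴/12  ⇒  a = (12I)^(1/4) = (12×1.046×10^9)^(1/4) = 335 mm

a ≈ 335 mm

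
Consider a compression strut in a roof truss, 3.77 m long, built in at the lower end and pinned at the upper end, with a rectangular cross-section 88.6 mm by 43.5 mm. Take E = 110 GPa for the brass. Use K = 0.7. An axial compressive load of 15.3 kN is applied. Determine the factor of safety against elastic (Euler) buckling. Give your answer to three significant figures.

n ≈ 6.19

Buckling occurs about the weak axis: I_min = h·b³/12 with b = 43.5 mm (the shorter side).
I_min = 88.6×43.5³/12 = 6.077×10^5 mm⁴
I = 6.077×10^5 mm⁴ = 6.077×10^-7 m⁴
Effective length L_e = K·L = 0.7 × 3.77 = 2.639 m
P_cr = π²EI / L_e² = π² × 110×10⁹ × 6.077×10^-7 / 2.639² = 9.474×10^4 N
Factor of safety n = P_cr / P = 94.740 / 15.3 = 6.19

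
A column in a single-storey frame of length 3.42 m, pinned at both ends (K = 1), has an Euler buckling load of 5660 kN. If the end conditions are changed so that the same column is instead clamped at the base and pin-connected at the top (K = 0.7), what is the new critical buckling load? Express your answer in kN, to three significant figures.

P_cr ∝ 1/K², so P_cr,new = P_cr,old × (K_old/K_new)² = 5660 × (1/0.7)²
= 5660 × 2.041 = 11600 kN

P_cr ≈ 11600 kN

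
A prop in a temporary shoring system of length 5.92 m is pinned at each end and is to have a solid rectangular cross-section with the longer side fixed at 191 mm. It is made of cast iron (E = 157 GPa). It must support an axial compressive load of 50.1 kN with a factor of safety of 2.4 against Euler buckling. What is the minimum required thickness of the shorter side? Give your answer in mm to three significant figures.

b ≈ 55.5 mm

Required P_cr = n·P = 2.4 × 50.1 = 120.2 kN
L_e = K·L = 1 × 5.92 = 5.920 m
Required I = P_cr·L_e²/(π²E) = 1.202×10^5 × 5.920² / (π² × 1.57×10^11) = 2.720×10^-6 m⁴
I_req = 2.720×10^6 mm⁴
Rectangle, weak axis: I_min = h·b³/12 with h = 191 mm fixed  ⇒  b = (12I/h)^(1/3) = 55.5 mm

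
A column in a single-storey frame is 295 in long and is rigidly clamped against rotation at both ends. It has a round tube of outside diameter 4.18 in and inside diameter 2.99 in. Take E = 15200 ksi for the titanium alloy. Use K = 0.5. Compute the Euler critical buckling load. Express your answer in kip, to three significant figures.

P_cr ≈ 76.3 kip

d_o = 4.18 in, d_i = 2.99 in
I = π(d_o⁴ − d_i⁴)/64 = π(4.18⁴ − 2.990⁴)/64 = 11.06 in⁴
Effective length L_e = K·L = 0.5 × 295 = 147.5 in
P_cr = π²EI / L_e² = π² × 15200×10³ × 11.06 / 147.5² = 7.628×10^4 lb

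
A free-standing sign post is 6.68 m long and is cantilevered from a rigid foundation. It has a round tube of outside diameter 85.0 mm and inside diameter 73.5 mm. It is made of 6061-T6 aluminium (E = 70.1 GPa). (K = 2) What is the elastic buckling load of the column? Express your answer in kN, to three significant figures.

P_cr ≈ 4.38 kN

d_o = 85.0 mm, d_i = 73.5 mm
I = π(d_o⁴ − d_i⁴)/64 = π(85.0⁴ − 73.50⁴)/64 = 1.130×10^6 mm⁴
I = 1.130×10^6 mm⁴ = 1.130×10^-6 m⁴
Effective length L_e = K·L = 2 × 6.68 = 13.36 m
P_cr = π²EI / L_e² = π² × 70.1×10⁹ × 1.130×10^-6 / 13.36² = 4.379×10^3 N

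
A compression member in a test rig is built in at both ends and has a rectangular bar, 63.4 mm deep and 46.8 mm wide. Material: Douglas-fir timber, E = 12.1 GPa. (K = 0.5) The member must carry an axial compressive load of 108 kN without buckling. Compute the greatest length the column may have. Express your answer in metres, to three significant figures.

Buckling occurs about the weak axis: I_min = h·b³/12 with b = 46.8 mm (the shorter side).
I_min = 63.4×46.8³/12 = 5.416×10^5 mm⁴
I = 5.416×10^-7 m⁴
At the buckling limit P_cr = P = 1.080×10^5 N
From P_cr = π²EI/(K·L)²:  L = (1/K)·√(π²EI/P_cr) = (1/0.5)·√(π²×1.21×10^10×5.416×10^-7/1.080×10^5)
L = 1.55 m

L_max ≈ 1.55 m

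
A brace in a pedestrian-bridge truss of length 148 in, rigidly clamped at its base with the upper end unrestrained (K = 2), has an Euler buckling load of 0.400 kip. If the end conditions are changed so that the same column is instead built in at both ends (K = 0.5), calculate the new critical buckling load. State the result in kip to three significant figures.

P_cr ≈ 6.40 kip

P_cr ∝ 1/K², so P_cr,new = P_cr,old × (K_old/K_new)² = 0.400 × (2/0.5)²
= 0.400 × 16.00 = 6.40 kip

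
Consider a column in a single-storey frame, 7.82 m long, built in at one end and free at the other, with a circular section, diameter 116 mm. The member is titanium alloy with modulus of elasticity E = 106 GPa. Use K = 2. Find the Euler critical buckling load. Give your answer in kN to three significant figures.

P_cr ≈ 38.0 kN

I = πd⁴/64 = π×116⁴/64 = 8.888×10^6 mm⁴
I = 8.888×10^6 mm⁴ = 8.888×10^-6 m⁴
Effective length L_e = K·L = 2 × 7.82 = 15.64 m
P_cr = π²EI / L_e² = π² × 106×10⁹ × 8.888×10^-6 / 15.64² = 3.801×10^4 N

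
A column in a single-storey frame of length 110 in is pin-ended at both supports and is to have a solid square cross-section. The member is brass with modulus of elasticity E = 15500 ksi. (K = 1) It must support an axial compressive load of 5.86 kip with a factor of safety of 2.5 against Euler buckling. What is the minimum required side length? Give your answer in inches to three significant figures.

Required P_cr = n·P = 2.5 × 5.86 = 14.65 kip
L_e = K·L = 1 × 110 = 110.0 in
Required I = P_cr·L_e²/(π²E) = 1.465×10^4 × 110.0² / (π² × 1.55×10^7) = 1.159 in⁴
Solid square: I = a⁴/12  ⇒  a = (12I)^(1/4) = (12×1.159)^(1/4) = 1.93 in

a ≈ 1.93 in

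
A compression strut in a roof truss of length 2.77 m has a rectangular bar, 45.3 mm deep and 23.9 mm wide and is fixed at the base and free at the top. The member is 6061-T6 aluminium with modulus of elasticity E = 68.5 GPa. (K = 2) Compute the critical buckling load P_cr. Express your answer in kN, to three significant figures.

P_cr ≈ 1.14 kN

Buckling occurs about the weak axis: I_min = h·b³/12 with b = 23.9 mm (the shorter side).
I_min = 45.3×23.9³/12 = 5.154×10^4 mm⁴
I = 5.154×10^4 mm⁴ = 5.154×10^-8 m⁴
Effective length L_e = K·L = 2 × 2.77 = 5.540 m
P_cr = π²EI / L_e² = π² × 68.5×10⁹ × 5.154×10^-8 / 5.540² = 1.135×10^3 N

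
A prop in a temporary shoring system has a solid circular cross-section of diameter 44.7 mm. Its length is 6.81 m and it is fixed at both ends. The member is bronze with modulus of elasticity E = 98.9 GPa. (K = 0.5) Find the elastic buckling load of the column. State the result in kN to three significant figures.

P_cr ≈ 16.5 kN

I = πd⁴/64 = π×44.7⁴/64 = 1.960×10^5 mm⁴
I = 1.960×10^5 mm⁴ = 1.960×10^-7 m⁴
Effective length L_e = K·L = 0.5 × 6.81 = 3.405 m
P_cr = π²EI / L_e² = π² × 98.9×10⁹ × 1.960×10^-7 / 3.405² = 1.650×10^4 N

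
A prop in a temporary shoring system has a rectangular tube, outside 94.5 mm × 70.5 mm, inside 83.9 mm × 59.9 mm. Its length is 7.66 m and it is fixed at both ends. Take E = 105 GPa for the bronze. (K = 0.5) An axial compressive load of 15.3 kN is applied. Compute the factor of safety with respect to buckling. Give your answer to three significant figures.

Weak-axis I_min = (h_o·b_o³ − h_i·b_i³)/12 with b_o = 70.5, b_i = 59.90 mm (shorter outer/inner sides).
I_min = (94.5×70.5³ − 83.90×59.90³)/12 = 1.257×10^6 mm⁴
I = 1.257×10^6 mm⁴ = 1.257×10^-6 m⁴
Effective length L_e = K·L = 0.5 × 7.66 = 3.830 m
P_cr = π²EI / L_e² = π² × 105×10⁹ × 1.257×10^-6 / 3.830² = 8.879×10^4 N
Factor of safety n = P_cr / P = 88.786 / 15.3 = 5.80

n ≈ 5.80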